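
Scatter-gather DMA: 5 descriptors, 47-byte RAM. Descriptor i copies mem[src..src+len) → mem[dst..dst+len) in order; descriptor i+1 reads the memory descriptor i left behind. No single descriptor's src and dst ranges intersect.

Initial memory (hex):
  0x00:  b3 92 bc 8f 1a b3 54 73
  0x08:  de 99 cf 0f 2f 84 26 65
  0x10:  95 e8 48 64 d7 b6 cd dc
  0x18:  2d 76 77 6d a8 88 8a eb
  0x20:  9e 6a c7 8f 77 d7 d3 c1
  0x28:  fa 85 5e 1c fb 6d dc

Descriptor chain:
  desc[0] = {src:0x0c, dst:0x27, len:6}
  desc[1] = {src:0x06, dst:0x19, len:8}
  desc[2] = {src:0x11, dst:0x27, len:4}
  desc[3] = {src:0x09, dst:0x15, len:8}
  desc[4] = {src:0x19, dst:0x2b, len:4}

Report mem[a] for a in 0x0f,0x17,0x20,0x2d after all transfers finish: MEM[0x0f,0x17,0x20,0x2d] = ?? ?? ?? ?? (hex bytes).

MEM[0x0f,0x17,0x20,0x2d] = 65 0f 84 65

D0: mem[0x27..0x2c] <- [2f 84 26 65 95 e8]
D1: mem[0x19..0x20] <- [54 73 de 99 cf 0f 2f 84]
D2: mem[0x27..0x2a] <- [e8 48 64 d7]
D3: mem[0x15..0x1c] <- [99 cf 0f 2f 84 26 65 95]
D4: mem[0x2b..0x2e] <- [84 26 65 95]
query mem[0x0f]=0x65, mem[0x17]=0x0f, mem[0x20]=0x84, mem[0x2d]=0x65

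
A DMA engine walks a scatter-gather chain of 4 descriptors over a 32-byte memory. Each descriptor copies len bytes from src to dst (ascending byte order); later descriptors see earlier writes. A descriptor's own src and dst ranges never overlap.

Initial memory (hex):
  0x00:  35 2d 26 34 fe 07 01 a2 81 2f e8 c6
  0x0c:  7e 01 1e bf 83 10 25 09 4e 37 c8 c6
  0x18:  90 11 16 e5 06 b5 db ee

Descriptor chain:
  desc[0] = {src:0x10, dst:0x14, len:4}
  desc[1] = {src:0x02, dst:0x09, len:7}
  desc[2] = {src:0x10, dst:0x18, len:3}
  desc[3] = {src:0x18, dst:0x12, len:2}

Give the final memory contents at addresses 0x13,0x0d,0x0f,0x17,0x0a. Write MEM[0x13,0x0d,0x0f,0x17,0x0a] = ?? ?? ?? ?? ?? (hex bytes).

MEM[0x13,0x0d,0x0f,0x17,0x0a] = 10 01 81 09 34

  after D0: wrote 4B at 0x14 = 83102509
  after D1: wrote 7B at 0x09 = 2634fe0701a281
  after D2: wrote 3B at 0x18 = 831025
  after D3: wrote 2B at 0x12 = 8310
query mem[0x13]=0x10, mem[0x0d]=0x01, mem[0x0f]=0x81, mem[0x17]=0x09, mem[0x0a]=0x34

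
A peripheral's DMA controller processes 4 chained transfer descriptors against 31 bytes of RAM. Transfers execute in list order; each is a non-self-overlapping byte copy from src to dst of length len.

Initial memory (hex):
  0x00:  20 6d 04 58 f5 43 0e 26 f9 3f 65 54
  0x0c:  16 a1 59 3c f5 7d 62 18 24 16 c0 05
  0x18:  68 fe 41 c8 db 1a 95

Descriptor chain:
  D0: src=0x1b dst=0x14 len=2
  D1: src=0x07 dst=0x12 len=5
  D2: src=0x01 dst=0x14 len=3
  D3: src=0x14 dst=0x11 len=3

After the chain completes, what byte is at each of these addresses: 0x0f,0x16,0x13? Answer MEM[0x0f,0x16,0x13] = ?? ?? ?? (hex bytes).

MEM[0x0f,0x16,0x13] = 3c 58 58

D0: mem[0x14..0x15] <- [c8 db]
D1: mem[0x12..0x16] <- [26 f9 3f 65 54]
D2: mem[0x14..0x16] <- [6d 04 58]
D3: mem[0x11..0x13] <- [6d 04 58]
query mem[0x0f]=0x3c, mem[0x16]=0x58, mem[0x13]=0x58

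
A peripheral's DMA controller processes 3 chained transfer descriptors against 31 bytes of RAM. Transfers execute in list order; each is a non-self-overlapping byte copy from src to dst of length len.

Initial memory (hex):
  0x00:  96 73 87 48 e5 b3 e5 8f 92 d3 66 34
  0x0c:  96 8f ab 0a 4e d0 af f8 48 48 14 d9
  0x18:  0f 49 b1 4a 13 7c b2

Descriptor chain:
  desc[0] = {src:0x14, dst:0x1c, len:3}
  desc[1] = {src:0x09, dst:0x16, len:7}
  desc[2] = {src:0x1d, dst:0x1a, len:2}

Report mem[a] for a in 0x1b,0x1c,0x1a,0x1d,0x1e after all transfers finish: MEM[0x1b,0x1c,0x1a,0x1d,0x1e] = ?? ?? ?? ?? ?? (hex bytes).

[0] 0x14->0x1c len=3 : 48 48 14
[1] 0x09->0x16 len=7 : d3 66 34 96 8f ab 0a
[2] 0x1d->0x1a len=2 : 48 14
query mem[0x1b]=0x14, mem[0x1c]=0x0a, mem[0x1a]=0x48, mem[0x1d]=0x48, mem[0x1e]=0x14

MEM[0x1b,0x1c,0x1a,0x1d,0x1e] = 14 0a 48 48 14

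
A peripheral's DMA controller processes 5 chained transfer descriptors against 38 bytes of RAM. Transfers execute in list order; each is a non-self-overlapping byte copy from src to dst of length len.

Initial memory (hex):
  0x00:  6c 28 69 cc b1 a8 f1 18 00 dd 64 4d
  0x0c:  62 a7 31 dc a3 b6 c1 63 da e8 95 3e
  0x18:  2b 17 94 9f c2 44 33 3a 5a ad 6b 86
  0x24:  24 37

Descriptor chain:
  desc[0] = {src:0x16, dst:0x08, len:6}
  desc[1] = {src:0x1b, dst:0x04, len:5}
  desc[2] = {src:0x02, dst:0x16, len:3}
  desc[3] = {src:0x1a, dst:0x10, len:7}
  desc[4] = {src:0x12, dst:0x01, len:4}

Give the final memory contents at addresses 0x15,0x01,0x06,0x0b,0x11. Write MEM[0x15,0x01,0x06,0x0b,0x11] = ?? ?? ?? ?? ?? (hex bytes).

MEM[0x15,0x01,0x06,0x0b,0x11] = 3a c2 44 17 9f

D0: mem[0x08..0x0d] <- [95 3e 2b 17 94 9f]
D1: mem[0x04..0x08] <- [9f c2 44 33 3a]
D2: mem[0x16..0x18] <- [69 cc 9f]
D3: mem[0x10..0x16] <- [94 9f c2 44 33 3a 5a]
D4: mem[0x01..0x04] <- [c2 44 33 3a]
query mem[0x15]=0x3a, mem[0x01]=0xc2, mem[0x06]=0x44, mem[0x0b]=0x17, mem[0x11]=0x9f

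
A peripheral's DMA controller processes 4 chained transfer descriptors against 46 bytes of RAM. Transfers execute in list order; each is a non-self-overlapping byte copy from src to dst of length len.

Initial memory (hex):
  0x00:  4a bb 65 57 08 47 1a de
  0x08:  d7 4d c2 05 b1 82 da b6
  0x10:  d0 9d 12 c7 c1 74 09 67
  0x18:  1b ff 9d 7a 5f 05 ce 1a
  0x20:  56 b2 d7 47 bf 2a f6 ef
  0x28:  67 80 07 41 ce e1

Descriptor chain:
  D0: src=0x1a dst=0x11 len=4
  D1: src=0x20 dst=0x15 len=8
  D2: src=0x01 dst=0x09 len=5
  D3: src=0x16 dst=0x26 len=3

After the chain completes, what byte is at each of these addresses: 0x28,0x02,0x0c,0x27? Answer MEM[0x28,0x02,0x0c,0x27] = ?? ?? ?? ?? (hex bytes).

D0: mem[0x11..0x14] <- [9d 7a 5f 05]
D1: mem[0x15..0x1c] <- [56 b2 d7 47 bf 2a f6 ef]
D2: mem[0x09..0x0d] <- [bb 65 57 08 47]
D3: mem[0x26..0x28] <- [b2 d7 47]
query mem[0x28]=0x47, mem[0x02]=0x65, mem[0x0c]=0x08, mem[0x27]=0xd7

MEM[0x28,0x02,0x0c,0x27] = 47 65 08 d7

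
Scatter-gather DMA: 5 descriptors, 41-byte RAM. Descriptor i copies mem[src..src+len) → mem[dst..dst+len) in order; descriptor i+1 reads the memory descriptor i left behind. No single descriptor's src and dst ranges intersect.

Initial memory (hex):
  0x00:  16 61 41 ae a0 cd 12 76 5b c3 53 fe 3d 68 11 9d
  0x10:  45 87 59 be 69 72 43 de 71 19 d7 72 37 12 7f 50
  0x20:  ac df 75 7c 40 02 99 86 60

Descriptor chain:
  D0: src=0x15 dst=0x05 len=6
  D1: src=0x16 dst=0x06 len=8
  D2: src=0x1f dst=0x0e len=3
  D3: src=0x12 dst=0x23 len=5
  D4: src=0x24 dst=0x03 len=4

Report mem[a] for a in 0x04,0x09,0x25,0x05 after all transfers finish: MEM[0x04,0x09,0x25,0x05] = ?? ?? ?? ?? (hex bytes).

MEM[0x04,0x09,0x25,0x05] = 69 19 69 72

  after D0: wrote 6B at 0x05 = 7243de7119d7
  after D1: wrote 8B at 0x06 = 43de7119d7723712
  after D2: wrote 3B at 0x0e = 50acdf
  after D3: wrote 5B at 0x23 = 59be697243
  after D4: wrote 4B at 0x03 = be697243
query mem[0x04]=0x69, mem[0x09]=0x19, mem[0x25]=0x69, mem[0x05]=0x72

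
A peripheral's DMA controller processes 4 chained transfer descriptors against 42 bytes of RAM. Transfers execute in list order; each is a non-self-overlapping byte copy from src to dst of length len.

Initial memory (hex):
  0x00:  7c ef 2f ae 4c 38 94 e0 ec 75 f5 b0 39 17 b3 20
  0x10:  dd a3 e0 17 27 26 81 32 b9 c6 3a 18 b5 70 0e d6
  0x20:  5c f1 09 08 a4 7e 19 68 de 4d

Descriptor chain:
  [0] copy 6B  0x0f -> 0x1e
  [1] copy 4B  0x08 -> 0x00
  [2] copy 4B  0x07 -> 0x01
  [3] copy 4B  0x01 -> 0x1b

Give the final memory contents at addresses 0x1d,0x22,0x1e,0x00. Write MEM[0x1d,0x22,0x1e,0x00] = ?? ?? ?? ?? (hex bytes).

  after D0: wrote 6B at 0x1e = 20dda3e01727
  after D1: wrote 4B at 0x00 = ec75f5b0
  after D2: wrote 4B at 0x01 = e0ec75f5
  after D3: wrote 4B at 0x1b = e0ec75f5
query mem[0x1d]=0x75, mem[0x22]=0x17, mem[0x1e]=0xf5, mem[0x00]=0xec

MEM[0x1d,0x22,0x1e,0x00] = 75 17 f5 ec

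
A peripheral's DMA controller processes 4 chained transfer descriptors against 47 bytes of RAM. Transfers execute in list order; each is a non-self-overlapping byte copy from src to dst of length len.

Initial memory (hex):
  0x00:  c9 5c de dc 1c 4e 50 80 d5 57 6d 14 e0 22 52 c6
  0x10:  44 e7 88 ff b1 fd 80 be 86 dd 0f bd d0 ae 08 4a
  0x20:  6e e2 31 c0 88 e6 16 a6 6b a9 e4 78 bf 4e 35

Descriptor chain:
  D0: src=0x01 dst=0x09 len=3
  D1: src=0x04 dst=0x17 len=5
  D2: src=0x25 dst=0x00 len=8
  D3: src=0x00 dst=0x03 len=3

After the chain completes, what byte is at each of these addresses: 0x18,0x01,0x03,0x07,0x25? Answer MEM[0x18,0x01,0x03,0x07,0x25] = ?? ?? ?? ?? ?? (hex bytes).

#0 dst[0x09+3] := {0x5c,0xde,0xdc}
#1 dst[0x17+5] := {0x1c,0x4e,0x50,0x80,0xd5}
#2 dst[0x00+8] := {0xe6,0x16,0xa6,0x6b,0xa9,0xe4,0x78,0xbf}
#3 dst[0x03+3] := {0xe6,0x16,0xa6}
query mem[0x18]=0x4e, mem[0x01]=0x16, mem[0x03]=0xe6, mem[0x07]=0xbf, mem[0x25]=0xe6

MEM[0x18,0x01,0x03,0x07,0x25] = 4e 16 e6 bf e6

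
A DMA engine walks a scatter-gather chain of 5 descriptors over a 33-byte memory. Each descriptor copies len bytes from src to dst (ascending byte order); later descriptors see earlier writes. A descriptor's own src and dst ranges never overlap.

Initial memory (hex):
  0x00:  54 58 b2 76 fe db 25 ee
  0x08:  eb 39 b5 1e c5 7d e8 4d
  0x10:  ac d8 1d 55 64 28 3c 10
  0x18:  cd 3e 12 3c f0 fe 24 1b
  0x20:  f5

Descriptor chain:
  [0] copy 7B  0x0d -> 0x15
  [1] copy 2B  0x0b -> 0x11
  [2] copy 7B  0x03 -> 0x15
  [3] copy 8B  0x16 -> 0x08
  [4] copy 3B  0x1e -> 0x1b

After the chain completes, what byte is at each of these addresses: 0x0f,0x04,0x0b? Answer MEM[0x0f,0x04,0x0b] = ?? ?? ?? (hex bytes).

[0] 0x0d->0x15 len=7 : 7d e8 4d ac d8 1d 55
[1] 0x0b->0x11 len=2 : 1e c5
[2] 0x03->0x15 len=7 : 76 fe db 25 ee eb 39
[3] 0x16->0x08 len=8 : fe db 25 ee eb 39 f0 fe
[4] 0x1e->0x1b len=3 : 24 1b f5
query mem[0x0f]=0xfe, mem[0x04]=0xfe, mem[0x0b]=0xee

MEM[0x0f,0x04,0x0b] = fe fe ee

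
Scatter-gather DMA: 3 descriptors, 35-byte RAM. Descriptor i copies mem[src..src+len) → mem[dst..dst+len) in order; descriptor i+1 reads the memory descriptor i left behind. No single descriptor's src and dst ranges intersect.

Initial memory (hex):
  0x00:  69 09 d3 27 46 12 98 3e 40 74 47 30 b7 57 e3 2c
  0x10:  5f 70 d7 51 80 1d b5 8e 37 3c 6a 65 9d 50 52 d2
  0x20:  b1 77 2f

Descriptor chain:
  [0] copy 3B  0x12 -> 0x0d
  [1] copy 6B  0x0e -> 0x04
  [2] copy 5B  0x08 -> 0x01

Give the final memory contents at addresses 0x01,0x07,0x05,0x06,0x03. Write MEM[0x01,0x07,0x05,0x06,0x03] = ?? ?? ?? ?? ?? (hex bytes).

[0] 0x12->0x0d len=3 : d7 51 80
[1] 0x0e->0x04 len=6 : 51 80 5f 70 d7 51
[2] 0x08->0x01 len=5 : d7 51 47 30 b7
query mem[0x01]=0xd7, mem[0x07]=0x70, mem[0x05]=0xb7, mem[0x06]=0x5f, mem[0x03]=0x47

MEM[0x01,0x07,0x05,0x06,0x03] = d7 70 b7 5f 47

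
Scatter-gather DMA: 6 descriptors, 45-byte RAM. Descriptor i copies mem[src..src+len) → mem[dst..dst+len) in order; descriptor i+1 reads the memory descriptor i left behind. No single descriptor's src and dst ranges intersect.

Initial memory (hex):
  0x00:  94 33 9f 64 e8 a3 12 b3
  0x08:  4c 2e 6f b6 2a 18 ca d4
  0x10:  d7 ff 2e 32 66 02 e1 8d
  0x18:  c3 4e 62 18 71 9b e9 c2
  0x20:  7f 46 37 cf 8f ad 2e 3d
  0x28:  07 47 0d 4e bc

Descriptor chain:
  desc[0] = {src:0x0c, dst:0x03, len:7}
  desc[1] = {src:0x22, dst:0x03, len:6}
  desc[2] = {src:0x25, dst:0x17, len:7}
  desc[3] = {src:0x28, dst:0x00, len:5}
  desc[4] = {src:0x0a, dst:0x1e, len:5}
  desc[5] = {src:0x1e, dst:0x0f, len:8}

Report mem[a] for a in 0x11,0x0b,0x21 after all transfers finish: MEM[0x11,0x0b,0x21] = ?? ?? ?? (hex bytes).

MEM[0x11,0x0b,0x21] = 2a b6 18

[0] 0x0c->0x03 len=7 : 2a 18 ca d4 d7 ff 2e
[1] 0x22->0x03 len=6 : 37 cf 8f ad 2e 3d
[2] 0x25->0x17 len=7 : ad 2e 3d 07 47 0d 4e
[3] 0x28->0x00 len=5 : 07 47 0d 4e bc
[4] 0x0a->0x1e len=5 : 6f b6 2a 18 ca
[5] 0x1e->0x0f len=8 : 6f b6 2a 18 ca cf 8f ad
query mem[0x11]=0x2a, mem[0x0b]=0xb6, mem[0x21]=0x18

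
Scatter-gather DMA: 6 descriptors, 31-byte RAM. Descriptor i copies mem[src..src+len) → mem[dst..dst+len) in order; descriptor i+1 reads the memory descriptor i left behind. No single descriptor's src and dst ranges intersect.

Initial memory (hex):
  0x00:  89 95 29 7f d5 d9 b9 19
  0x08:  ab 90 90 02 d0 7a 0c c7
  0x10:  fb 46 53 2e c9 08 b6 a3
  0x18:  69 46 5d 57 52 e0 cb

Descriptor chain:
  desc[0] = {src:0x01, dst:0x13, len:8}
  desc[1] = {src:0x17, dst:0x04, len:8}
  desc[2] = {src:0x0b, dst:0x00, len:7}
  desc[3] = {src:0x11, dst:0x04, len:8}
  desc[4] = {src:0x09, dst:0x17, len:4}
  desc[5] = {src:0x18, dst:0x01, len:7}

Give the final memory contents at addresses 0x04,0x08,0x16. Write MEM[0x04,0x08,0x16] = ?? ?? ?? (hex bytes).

MEM[0x04,0x08,0x16] = 57 7f d5

#0 dst[0x13+8] := {0x95,0x29,0x7f,0xd5,0xd9,0xb9,0x19,0xab}
#1 dst[0x04+8] := {0xd9,0xb9,0x19,0xab,0x57,0x52,0xe0,0xcb}
#2 dst[0x00+7] := {0xcb,0xd0,0x7a,0x0c,0xc7,0xfb,0x46}
#3 dst[0x04+8] := {0x46,0x53,0x95,0x29,0x7f,0xd5,0xd9,0xb9}
#4 dst[0x17+4] := {0xd5,0xd9,0xb9,0xd0}
#5 dst[0x01+7] := {0xd9,0xb9,0xd0,0x57,0x52,0xe0,0xcb}
query mem[0x04]=0x57, mem[0x08]=0x7f, mem[0x16]=0xd5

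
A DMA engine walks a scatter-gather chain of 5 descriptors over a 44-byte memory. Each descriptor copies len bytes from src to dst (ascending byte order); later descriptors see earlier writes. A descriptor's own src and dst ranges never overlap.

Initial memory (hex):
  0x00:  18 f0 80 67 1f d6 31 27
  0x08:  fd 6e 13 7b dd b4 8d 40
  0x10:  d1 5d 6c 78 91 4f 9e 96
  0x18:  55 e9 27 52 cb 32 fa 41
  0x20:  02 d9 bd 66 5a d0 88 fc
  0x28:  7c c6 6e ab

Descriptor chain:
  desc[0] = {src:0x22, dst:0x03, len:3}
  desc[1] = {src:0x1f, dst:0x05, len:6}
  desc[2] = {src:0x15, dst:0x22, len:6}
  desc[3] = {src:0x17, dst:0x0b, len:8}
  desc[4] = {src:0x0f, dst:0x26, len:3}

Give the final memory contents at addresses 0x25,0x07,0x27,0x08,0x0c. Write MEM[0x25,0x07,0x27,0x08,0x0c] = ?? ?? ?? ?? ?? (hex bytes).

MEM[0x25,0x07,0x27,0x08,0x0c] = 55 d9 cb bd 55

[0] 0x22->0x03 len=3 : bd 66 5a
[1] 0x1f->0x05 len=6 : 41 02 d9 bd 66 5a
[2] 0x15->0x22 len=6 : 4f 9e 96 55 e9 27
[3] 0x17->0x0b len=8 : 96 55 e9 27 52 cb 32 fa
[4] 0x0f->0x26 len=3 : 52 cb 32
query mem[0x25]=0x55, mem[0x07]=0xd9, mem[0x27]=0xcb, mem[0x08]=0xbd, mem[0x0c]=0x55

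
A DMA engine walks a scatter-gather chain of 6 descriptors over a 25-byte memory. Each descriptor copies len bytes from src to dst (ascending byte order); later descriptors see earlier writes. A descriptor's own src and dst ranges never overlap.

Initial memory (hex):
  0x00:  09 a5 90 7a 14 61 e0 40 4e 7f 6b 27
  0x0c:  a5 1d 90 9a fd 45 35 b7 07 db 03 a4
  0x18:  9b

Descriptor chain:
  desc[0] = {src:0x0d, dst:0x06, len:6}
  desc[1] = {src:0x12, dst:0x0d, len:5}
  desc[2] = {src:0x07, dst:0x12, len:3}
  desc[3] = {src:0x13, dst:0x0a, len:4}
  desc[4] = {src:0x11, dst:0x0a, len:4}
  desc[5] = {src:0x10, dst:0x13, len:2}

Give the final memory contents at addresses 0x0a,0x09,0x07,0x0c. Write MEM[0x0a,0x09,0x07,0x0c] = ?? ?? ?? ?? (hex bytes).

MEM[0x0a,0x09,0x07,0x0c] = 03 fd 90 9a

#0 dst[0x06+6] := {0x1d,0x90,0x9a,0xfd,0x45,0x35}
#1 dst[0x0d+5] := {0x35,0xb7,0x07,0xdb,0x03}
#2 dst[0x12+3] := {0x90,0x9a,0xfd}
#3 dst[0x0a+4] := {0x9a,0xfd,0xdb,0x03}
#4 dst[0x0a+4] := {0x03,0x90,0x9a,0xfd}
#5 dst[0x13+2] := {0xdb,0x03}
query mem[0x0a]=0x03, mem[0x09]=0xfd, mem[0x07]=0x90, mem[0x0c]=0x9a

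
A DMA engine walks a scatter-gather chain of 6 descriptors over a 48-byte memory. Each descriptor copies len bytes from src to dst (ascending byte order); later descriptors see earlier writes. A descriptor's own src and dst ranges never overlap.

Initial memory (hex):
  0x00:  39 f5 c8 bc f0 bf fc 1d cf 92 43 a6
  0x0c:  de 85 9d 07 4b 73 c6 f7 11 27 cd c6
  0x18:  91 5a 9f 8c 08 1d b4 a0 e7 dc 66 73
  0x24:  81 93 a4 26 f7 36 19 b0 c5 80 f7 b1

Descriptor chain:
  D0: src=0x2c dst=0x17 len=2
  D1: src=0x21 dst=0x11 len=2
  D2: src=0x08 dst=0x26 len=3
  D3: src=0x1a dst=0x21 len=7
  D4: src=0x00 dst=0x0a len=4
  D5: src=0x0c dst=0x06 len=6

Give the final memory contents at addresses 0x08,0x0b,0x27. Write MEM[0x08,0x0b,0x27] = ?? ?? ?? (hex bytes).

MEM[0x08,0x0b,0x27] = 9d dc e7

[0] 0x2c->0x17 len=2 : c5 80
[1] 0x21->0x11 len=2 : dc 66
[2] 0x08->0x26 len=3 : cf 92 43
[3] 0x1a->0x21 len=7 : 9f 8c 08 1d b4 a0 e7
[4] 0x00->0x0a len=4 : 39 f5 c8 bc
[5] 0x0c->0x06 len=6 : c8 bc 9d 07 4b dc
query mem[0x08]=0x9d, mem[0x0b]=0xdc, mem[0x27]=0xe7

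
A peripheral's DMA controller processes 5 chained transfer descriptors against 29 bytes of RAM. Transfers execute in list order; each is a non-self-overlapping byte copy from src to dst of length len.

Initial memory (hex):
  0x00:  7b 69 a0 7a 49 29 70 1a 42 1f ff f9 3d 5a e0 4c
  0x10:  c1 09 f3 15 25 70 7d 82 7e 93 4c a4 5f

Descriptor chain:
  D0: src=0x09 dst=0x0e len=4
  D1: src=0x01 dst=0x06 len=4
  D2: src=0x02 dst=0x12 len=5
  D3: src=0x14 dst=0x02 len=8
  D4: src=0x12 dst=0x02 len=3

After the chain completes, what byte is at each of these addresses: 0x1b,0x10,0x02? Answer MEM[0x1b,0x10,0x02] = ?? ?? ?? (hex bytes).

MEM[0x1b,0x10,0x02] = a4 f9 a0

[0] 0x09->0x0e len=4 : 1f ff f9 3d
[1] 0x01->0x06 len=4 : 69 a0 7a 49
[2] 0x02->0x12 len=5 : a0 7a 49 29 69
[3] 0x14->0x02 len=8 : 49 29 69 82 7e 93 4c a4
[4] 0x12->0x02 len=3 : a0 7a 49
query mem[0x1b]=0xa4, mem[0x10]=0xf9, mem[0x02]=0xa0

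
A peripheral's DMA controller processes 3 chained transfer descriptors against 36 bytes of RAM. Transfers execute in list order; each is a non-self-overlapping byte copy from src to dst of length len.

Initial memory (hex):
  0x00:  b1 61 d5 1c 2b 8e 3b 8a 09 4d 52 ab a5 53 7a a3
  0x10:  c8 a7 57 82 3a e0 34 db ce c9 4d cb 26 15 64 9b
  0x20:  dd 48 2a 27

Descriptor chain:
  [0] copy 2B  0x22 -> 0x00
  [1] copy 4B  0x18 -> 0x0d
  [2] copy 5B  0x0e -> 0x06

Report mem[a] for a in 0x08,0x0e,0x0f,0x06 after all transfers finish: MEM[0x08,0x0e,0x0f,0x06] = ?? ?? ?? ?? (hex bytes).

[0] 0x22->0x00 len=2 : 2a 27
[1] 0x18->0x0d len=4 : ce c9 4d cb
[2] 0x0e->0x06 len=5 : c9 4d cb a7 57
query mem[0x08]=0xcb, mem[0x0e]=0xc9, mem[0x0f]=0x4d, mem[0x06]=0xc9

MEM[0x08,0x0e,0x0f,0x06] = cb c9 4d c9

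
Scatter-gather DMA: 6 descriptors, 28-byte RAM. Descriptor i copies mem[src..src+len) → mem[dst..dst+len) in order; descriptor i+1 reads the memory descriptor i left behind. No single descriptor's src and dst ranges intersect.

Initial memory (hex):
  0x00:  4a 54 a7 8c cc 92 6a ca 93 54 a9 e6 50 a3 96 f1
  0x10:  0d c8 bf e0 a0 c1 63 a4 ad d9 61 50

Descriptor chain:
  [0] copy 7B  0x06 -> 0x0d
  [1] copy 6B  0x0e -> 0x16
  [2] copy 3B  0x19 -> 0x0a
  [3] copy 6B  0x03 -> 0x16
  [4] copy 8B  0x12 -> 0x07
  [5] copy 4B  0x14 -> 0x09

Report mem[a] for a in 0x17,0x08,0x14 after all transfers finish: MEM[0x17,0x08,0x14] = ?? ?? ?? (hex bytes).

#0 dst[0x0d+7] := {0x6a,0xca,0x93,0x54,0xa9,0xe6,0x50}
#1 dst[0x16+6] := {0xca,0x93,0x54,0xa9,0xe6,0x50}
#2 dst[0x0a+3] := {0xa9,0xe6,0x50}
#3 dst[0x16+6] := {0x8c,0xcc,0x92,0x6a,0xca,0x93}
#4 dst[0x07+8] := {0xe6,0x50,0xa0,0xc1,0x8c,0xcc,0x92,0x6a}
#5 dst[0x09+4] := {0xa0,0xc1,0x8c,0xcc}
query mem[0x17]=0xcc, mem[0x08]=0x50, mem[0x14]=0xa0

MEM[0x17,0x08,0x14] = cc 50 a0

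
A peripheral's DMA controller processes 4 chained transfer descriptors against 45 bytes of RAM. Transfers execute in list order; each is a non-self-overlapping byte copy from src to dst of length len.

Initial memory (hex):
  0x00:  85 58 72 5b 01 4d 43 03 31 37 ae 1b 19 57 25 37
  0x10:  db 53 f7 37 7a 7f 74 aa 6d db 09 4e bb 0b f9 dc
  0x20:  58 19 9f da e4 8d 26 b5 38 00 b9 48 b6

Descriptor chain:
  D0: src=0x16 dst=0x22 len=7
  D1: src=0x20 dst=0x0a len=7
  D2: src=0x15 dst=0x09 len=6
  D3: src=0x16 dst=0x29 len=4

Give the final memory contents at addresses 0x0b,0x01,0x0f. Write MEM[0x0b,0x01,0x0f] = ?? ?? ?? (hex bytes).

[0] 0x16->0x22 len=7 : 74 aa 6d db 09 4e bb
[1] 0x20->0x0a len=7 : 58 19 74 aa 6d db 09
[2] 0x15->0x09 len=6 : 7f 74 aa 6d db 09
[3] 0x16->0x29 len=4 : 74 aa 6d db
query mem[0x0b]=0xaa, mem[0x01]=0x58, mem[0x0f]=0xdb

MEM[0x0b,0x01,0x0f] = aa 58 db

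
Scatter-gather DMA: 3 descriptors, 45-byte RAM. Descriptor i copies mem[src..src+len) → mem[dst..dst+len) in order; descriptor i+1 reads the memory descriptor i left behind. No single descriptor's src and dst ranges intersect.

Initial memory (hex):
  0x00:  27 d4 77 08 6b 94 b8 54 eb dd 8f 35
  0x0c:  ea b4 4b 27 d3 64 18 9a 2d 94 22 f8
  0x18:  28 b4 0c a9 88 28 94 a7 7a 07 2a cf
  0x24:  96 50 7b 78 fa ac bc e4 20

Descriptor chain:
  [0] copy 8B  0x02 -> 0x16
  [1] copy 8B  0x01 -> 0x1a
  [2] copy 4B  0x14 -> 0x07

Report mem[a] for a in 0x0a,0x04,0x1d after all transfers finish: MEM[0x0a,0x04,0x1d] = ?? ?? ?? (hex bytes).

MEM[0x0a,0x04,0x1d] = 08 6b 6b

[0] 0x02->0x16 len=8 : 77 08 6b 94 b8 54 eb dd
[1] 0x01->0x1a len=8 : d4 77 08 6b 94 b8 54 eb
[2] 0x14->0x07 len=4 : 2d 94 77 08
query mem[0x0a]=0x08, mem[0x04]=0x6b, mem[0x1d]=0x6b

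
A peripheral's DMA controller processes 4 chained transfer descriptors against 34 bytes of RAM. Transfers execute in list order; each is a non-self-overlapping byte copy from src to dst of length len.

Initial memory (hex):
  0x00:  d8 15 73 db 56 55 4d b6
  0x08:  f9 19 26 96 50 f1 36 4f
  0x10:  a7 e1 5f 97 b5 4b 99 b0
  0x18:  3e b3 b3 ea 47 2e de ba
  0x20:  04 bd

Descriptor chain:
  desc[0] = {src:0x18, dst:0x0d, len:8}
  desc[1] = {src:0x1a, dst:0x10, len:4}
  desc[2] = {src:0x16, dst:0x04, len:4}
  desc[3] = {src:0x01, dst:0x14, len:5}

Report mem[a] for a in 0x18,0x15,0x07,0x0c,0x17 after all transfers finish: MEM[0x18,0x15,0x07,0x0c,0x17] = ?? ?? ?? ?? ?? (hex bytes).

D0: mem[0x0d..0x14] <- [3e b3 b3 ea 47 2e de ba]
D1: mem[0x10..0x13] <- [b3 ea 47 2e]
D2: mem[0x04..0x07] <- [99 b0 3e b3]
D3: mem[0x14..0x18] <- [15 73 db 99 b0]
query mem[0x18]=0xb0, mem[0x15]=0x73, mem[0x07]=0xb3, mem[0x0c]=0x50, mem[0x17]=0x99

MEM[0x18,0x15,0x07,0x0c,0x17] = b0 73 b3 50 99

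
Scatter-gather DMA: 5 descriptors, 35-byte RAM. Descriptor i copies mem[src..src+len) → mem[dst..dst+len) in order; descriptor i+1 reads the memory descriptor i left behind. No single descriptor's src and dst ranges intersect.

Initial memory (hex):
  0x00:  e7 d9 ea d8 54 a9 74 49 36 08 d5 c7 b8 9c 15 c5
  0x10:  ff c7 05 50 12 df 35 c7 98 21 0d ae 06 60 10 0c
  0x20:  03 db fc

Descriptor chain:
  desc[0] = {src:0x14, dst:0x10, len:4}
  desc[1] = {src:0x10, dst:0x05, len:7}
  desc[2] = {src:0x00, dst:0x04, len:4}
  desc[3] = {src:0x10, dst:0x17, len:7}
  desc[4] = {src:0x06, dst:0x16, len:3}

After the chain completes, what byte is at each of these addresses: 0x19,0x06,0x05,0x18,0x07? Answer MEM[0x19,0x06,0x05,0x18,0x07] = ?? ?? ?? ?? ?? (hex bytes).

  after D0: wrote 4B at 0x10 = 12df35c7
  after D1: wrote 7B at 0x05 = 12df35c712df35
  after D2: wrote 4B at 0x04 = e7d9ead8
  after D3: wrote 7B at 0x17 = 12df35c712df35
  after D4: wrote 3B at 0x16 = ead8c7
query mem[0x19]=0x35, mem[0x06]=0xea, mem[0x05]=0xd9, mem[0x18]=0xc7, mem[0x07]=0xd8

MEM[0x19,0x06,0x05,0x18,0x07] = 35 ea d9 c7 d8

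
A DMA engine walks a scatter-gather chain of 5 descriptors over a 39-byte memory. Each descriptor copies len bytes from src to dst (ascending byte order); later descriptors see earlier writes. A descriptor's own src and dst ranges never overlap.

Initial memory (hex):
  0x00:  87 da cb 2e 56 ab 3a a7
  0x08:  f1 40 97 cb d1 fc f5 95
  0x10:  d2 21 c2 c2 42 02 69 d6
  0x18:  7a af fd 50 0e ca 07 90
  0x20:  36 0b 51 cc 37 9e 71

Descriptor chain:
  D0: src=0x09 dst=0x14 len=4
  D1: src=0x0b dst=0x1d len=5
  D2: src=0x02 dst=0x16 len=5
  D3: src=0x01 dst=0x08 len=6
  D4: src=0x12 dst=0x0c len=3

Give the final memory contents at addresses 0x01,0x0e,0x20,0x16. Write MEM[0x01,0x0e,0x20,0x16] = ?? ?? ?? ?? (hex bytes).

D0: mem[0x14..0x17] <- [40 97 cb d1]
D1: mem[0x1d..0x21] <- [cb d1 fc f5 95]
D2: mem[0x16..0x1a] <- [cb 2e 56 ab 3a]
D3: mem[0x08..0x0d] <- [da cb 2e 56 ab 3a]
D4: mem[0x0c..0x0e] <- [c2 c2 40]
query mem[0x01]=0xda, mem[0x0e]=0x40, mem[0x20]=0xf5, mem[0x16]=0xcb

MEM[0x01,0x0e,0x20,0x16] = da 40 f5 cb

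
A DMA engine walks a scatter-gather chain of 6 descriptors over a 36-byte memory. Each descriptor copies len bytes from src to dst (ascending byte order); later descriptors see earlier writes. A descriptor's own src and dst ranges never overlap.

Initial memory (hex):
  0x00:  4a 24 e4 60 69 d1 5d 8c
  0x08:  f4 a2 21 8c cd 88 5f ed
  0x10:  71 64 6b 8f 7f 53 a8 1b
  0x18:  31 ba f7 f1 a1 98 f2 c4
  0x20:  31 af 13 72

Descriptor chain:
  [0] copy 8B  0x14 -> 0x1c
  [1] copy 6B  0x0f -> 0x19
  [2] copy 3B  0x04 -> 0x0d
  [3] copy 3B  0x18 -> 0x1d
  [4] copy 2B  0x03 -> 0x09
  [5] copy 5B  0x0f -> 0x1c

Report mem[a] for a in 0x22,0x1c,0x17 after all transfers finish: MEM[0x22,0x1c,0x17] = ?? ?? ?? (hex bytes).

MEM[0x22,0x1c,0x17] = f7 5d 1b

#0 dst[0x1c+8] := {0x7f,0x53,0xa8,0x1b,0x31,0xba,0xf7,0xf1}
#1 dst[0x19+6] := {0xed,0x71,0x64,0x6b,0x8f,0x7f}
#2 dst[0x0d+3] := {0x69,0xd1,0x5d}
#3 dst[0x1d+3] := {0x31,0xed,0x71}
#4 dst[0x09+2] := {0x60,0x69}
#5 dst[0x1c+5] := {0x5d,0x71,0x64,0x6b,0x8f}
query mem[0x22]=0xf7, mem[0x1c]=0x5d, mem[0x17]=0x1b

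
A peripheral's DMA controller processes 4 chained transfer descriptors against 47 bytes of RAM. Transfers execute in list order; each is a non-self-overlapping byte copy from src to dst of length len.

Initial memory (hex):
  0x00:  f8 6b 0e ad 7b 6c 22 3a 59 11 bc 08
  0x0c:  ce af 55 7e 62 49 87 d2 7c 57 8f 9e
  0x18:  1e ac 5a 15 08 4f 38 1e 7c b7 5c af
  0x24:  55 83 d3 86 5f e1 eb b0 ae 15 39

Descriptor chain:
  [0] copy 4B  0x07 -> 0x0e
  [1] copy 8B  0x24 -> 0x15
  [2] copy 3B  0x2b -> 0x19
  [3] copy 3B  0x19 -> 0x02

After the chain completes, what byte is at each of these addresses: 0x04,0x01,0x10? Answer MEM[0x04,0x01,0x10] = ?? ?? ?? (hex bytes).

MEM[0x04,0x01,0x10] = 15 6b 11

[0] 0x07->0x0e len=4 : 3a 59 11 bc
[1] 0x24->0x15 len=8 : 55 83 d3 86 5f e1 eb b0
[2] 0x2b->0x19 len=3 : b0 ae 15
[3] 0x19->0x02 len=3 : b0 ae 15
query mem[0x04]=0x15, mem[0x01]=0x6b, mem[0x10]=0x11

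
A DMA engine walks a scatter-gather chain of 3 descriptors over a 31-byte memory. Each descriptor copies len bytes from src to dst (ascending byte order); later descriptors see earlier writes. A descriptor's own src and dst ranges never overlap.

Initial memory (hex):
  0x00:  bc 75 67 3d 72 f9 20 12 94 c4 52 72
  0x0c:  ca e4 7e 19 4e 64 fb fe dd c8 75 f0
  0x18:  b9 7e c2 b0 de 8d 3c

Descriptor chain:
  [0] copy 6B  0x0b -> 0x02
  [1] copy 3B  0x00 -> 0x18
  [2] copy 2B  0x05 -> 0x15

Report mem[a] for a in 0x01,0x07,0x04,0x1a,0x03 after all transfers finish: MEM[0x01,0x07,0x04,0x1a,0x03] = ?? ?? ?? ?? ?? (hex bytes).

#0 dst[0x02+6] := {0x72,0xca,0xe4,0x7e,0x19,0x4e}
#1 dst[0x18+3] := {0xbc,0x75,0x72}
#2 dst[0x15+2] := {0x7e,0x19}
query mem[0x01]=0x75, mem[0x07]=0x4e, mem[0x04]=0xe4, mem[0x1a]=0x72, mem[0x03]=0xca

MEM[0x01,0x07,0x04,0x1a,0x03] = 75 4e e4 72 ca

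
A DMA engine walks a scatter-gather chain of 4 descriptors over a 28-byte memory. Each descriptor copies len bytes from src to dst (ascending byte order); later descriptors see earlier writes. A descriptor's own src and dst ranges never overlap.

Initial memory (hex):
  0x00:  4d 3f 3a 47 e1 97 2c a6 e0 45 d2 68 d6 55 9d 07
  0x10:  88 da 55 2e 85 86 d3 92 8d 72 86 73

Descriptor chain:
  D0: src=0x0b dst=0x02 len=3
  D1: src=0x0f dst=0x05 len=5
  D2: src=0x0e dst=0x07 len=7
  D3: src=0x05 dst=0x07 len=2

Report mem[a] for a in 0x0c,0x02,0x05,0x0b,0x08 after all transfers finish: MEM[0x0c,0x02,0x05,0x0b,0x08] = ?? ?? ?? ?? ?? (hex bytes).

  after D0: wrote 3B at 0x02 = 68d655
  after D1: wrote 5B at 0x05 = 0788da552e
  after D2: wrote 7B at 0x07 = 9d0788da552e85
  after D3: wrote 2B at 0x07 = 0788
query mem[0x0c]=0x2e, mem[0x02]=0x68, mem[0x05]=0x07, mem[0x0b]=0x55, mem[0x08]=0x88

MEM[0x0c,0x02,0x05,0x0b,0x08] = 2e 68 07 55 88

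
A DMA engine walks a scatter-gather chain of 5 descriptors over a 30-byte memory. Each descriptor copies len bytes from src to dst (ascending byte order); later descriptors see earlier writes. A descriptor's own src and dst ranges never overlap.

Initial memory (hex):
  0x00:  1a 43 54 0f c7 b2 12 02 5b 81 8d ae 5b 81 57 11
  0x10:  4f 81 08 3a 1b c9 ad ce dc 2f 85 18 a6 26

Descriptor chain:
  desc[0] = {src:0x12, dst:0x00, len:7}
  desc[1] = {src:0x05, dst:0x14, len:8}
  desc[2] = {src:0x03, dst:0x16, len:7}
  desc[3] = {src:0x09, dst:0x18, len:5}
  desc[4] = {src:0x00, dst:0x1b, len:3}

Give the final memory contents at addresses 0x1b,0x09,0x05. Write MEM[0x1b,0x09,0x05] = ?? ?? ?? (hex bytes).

MEM[0x1b,0x09,0x05] = 08 81 ce

D0: mem[0x00..0x06] <- [08 3a 1b c9 ad ce dc]
D1: mem[0x14..0x1b] <- [ce dc 02 5b 81 8d ae 5b]
D2: mem[0x16..0x1c] <- [c9 ad ce dc 02 5b 81]
D3: mem[0x18..0x1c] <- [81 8d ae 5b 81]
D4: mem[0x1b..0x1d] <- [08 3a 1b]
query mem[0x1b]=0x08, mem[0x09]=0x81, mem[0x05]=0xce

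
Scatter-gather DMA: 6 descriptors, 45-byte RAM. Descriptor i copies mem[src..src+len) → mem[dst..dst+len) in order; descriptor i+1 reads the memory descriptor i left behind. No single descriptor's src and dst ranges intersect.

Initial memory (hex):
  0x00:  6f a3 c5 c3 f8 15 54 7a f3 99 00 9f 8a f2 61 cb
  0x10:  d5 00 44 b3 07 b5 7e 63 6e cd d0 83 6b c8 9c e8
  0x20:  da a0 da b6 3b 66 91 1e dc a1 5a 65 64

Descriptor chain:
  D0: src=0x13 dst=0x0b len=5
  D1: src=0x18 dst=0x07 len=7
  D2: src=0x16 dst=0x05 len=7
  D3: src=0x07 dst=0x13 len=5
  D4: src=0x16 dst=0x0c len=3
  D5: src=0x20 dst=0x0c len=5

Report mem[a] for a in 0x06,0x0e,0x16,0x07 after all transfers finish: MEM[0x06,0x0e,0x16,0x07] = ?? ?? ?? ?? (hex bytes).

  after D0: wrote 5B at 0x0b = b307b57e63
  after D1: wrote 7B at 0x07 = 6ecdd0836bc89c
  after D2: wrote 7B at 0x05 = 7e636ecdd0836b
  after D3: wrote 5B at 0x13 = 6ecdd0836b
  after D4: wrote 3B at 0x0c = 836b6e
  after D5: wrote 5B at 0x0c = daa0dab63b
query mem[0x06]=0x63, mem[0x0e]=0xda, mem[0x16]=0x83, mem[0x07]=0x6e

MEM[0x06,0x0e,0x16,0x07] = 63 da 83 6e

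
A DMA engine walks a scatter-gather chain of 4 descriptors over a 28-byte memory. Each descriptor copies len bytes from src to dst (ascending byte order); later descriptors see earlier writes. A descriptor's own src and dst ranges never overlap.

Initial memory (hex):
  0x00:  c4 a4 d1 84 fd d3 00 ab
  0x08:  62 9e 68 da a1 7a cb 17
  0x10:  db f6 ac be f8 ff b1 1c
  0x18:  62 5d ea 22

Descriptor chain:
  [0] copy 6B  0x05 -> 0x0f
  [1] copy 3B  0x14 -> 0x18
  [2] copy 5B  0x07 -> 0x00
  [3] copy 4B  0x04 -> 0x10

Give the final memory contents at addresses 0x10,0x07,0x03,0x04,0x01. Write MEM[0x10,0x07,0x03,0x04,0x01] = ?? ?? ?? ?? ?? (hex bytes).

  after D0: wrote 6B at 0x0f = d300ab629e68
  after D1: wrote 3B at 0x18 = 68ffb1
  after D2: wrote 5B at 0x00 = ab629e68da
  after D3: wrote 4B at 0x10 = dad300ab
query mem[0x10]=0xda, mem[0x07]=0xab, mem[0x03]=0x68, mem[0x04]=0xda, mem[0x01]=0x62

MEM[0x10,0x07,0x03,0x04,0x01] = da ab 68 da 62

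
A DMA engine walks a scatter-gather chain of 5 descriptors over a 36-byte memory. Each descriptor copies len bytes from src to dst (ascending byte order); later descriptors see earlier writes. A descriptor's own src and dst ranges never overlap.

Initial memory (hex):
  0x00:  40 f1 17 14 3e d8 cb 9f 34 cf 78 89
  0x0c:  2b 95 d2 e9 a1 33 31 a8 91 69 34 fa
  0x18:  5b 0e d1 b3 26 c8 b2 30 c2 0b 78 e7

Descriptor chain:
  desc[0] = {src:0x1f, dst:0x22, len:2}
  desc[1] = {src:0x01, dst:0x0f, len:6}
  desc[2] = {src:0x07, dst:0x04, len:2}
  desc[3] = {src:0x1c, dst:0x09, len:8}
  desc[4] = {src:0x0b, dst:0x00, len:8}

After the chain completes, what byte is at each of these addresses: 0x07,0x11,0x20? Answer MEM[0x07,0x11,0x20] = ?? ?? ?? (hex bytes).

[0] 0x1f->0x22 len=2 : 30 c2
[1] 0x01->0x0f len=6 : f1 17 14 3e d8 cb
[2] 0x07->0x04 len=2 : 9f 34
[3] 0x1c->0x09 len=8 : 26 c8 b2 30 c2 0b 30 c2
[4] 0x0b->0x00 len=8 : b2 30 c2 0b 30 c2 14 3e
query mem[0x07]=0x3e, mem[0x11]=0x14, mem[0x20]=0xc2

MEM[0x07,0x11,0x20] = 3e 14 c2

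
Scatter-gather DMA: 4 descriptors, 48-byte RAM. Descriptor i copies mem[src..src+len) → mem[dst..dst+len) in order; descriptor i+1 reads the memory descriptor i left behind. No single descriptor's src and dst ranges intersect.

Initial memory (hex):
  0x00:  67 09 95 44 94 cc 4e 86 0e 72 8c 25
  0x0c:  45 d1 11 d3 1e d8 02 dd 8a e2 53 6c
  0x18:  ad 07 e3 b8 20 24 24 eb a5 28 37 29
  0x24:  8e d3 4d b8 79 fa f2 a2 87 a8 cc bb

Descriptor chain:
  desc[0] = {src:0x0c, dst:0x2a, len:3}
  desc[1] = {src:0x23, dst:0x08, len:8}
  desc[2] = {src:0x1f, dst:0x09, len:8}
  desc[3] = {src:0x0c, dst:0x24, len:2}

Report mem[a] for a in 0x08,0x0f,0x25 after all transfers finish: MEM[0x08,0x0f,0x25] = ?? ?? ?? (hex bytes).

D0: mem[0x2a..0x2c] <- [45 d1 11]
D1: mem[0x08..0x0f] <- [29 8e d3 4d b8 79 fa 45]
D2: mem[0x09..0x10] <- [eb a5 28 37 29 8e d3 4d]
D3: mem[0x24..0x25] <- [37 29]
query mem[0x08]=0x29, mem[0x0f]=0xd3, mem[0x25]=0x29

MEM[0x08,0x0f,0x25] = 29 d3 29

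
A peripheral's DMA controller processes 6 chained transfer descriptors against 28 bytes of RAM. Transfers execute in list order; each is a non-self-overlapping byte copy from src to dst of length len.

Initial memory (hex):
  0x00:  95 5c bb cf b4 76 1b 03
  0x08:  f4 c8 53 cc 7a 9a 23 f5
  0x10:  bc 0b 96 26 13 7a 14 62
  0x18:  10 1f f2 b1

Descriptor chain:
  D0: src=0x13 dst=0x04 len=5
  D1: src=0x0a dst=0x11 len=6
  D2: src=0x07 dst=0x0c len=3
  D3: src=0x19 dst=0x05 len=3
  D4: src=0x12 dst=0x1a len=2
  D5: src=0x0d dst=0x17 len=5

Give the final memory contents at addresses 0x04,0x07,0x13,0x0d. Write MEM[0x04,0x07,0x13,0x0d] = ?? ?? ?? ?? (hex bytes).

MEM[0x04,0x07,0x13,0x0d] = 26 b1 7a 62

  after D0: wrote 5B at 0x04 = 26137a1462
  after D1: wrote 6B at 0x11 = 53cc7a9a23f5
  after D2: wrote 3B at 0x0c = 1462c8
  after D3: wrote 3B at 0x05 = 1ff2b1
  after D4: wrote 2B at 0x1a = cc7a
  after D5: wrote 5B at 0x17 = 62c8f5bc53
query mem[0x04]=0x26, mem[0x07]=0xb1, mem[0x13]=0x7a, mem[0x0d]=0x62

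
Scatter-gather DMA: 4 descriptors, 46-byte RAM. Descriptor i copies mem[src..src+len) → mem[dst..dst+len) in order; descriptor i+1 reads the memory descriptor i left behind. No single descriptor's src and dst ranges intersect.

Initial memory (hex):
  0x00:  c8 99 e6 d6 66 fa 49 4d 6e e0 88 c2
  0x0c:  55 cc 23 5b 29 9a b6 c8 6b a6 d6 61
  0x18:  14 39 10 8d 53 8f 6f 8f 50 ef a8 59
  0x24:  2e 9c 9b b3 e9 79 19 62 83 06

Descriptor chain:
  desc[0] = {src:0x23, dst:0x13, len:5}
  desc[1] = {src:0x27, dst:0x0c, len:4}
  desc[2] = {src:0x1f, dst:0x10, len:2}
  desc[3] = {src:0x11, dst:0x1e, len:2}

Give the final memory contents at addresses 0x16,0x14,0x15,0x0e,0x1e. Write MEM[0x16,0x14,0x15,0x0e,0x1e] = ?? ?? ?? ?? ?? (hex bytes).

#0 dst[0x13+5] := {0x59,0x2e,0x9c,0x9b,0xb3}
#1 dst[0x0c+4] := {0xb3,0xe9,0x79,0x19}
#2 dst[0x10+2] := {0x8f,0x50}
#3 dst[0x1e+2] := {0x50,0xb6}
query mem[0x16]=0x9b, mem[0x14]=0x2e, mem[0x15]=0x9c, mem[0x0e]=0x79, mem[0x1e]=0x50

MEM[0x16,0x14,0x15,0x0e,0x1e] = 9b 2e 9c 79 50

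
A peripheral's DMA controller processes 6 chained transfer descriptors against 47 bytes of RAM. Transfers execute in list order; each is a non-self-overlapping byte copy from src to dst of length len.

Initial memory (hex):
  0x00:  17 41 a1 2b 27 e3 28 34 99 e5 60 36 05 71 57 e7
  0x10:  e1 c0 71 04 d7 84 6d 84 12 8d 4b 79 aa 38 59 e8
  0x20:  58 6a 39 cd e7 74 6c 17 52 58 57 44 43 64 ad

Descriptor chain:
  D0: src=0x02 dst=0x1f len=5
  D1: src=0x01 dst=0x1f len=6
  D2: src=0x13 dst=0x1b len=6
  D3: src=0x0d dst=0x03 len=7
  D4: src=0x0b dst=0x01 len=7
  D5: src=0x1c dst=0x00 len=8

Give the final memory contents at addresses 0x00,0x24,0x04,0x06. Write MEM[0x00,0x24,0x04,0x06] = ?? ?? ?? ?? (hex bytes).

MEM[0x00,0x24,0x04,0x06] = d7 28 12 27

#0 dst[0x1f+5] := {0xa1,0x2b,0x27,0xe3,0x28}
#1 dst[0x1f+6] := {0x41,0xa1,0x2b,0x27,0xe3,0x28}
#2 dst[0x1b+6] := {0x04,0xd7,0x84,0x6d,0x84,0x12}
#3 dst[0x03+7] := {0x71,0x57,0xe7,0xe1,0xc0,0x71,0x04}
#4 dst[0x01+7] := {0x36,0x05,0x71,0x57,0xe7,0xe1,0xc0}
#5 dst[0x00+8] := {0xd7,0x84,0x6d,0x84,0x12,0x2b,0x27,0xe3}
query mem[0x00]=0xd7, mem[0x24]=0x28, mem[0x04]=0x12, mem[0x06]=0x27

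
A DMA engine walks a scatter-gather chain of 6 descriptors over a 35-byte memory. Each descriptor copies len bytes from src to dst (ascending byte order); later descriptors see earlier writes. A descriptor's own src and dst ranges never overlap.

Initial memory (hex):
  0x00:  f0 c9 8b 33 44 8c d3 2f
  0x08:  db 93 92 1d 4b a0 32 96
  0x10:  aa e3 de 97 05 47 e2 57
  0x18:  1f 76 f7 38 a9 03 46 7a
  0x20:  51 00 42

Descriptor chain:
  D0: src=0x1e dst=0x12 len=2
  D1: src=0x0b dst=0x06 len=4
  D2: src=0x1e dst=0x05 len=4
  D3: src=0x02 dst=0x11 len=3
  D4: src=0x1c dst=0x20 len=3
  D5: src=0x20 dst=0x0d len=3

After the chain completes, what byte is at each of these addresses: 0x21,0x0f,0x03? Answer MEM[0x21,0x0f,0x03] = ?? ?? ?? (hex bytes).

MEM[0x21,0x0f,0x03] = 03 46 33

  after D0: wrote 2B at 0x12 = 467a
  after D1: wrote 4B at 0x06 = 1d4ba032
  after D2: wrote 4B at 0x05 = 467a5100
  after D3: wrote 3B at 0x11 = 8b3344
  after D4: wrote 3B at 0x20 = a90346
  after D5: wrote 3B at 0x0d = a90346
query mem[0x21]=0x03, mem[0x0f]=0x46, mem[0x03]=0x33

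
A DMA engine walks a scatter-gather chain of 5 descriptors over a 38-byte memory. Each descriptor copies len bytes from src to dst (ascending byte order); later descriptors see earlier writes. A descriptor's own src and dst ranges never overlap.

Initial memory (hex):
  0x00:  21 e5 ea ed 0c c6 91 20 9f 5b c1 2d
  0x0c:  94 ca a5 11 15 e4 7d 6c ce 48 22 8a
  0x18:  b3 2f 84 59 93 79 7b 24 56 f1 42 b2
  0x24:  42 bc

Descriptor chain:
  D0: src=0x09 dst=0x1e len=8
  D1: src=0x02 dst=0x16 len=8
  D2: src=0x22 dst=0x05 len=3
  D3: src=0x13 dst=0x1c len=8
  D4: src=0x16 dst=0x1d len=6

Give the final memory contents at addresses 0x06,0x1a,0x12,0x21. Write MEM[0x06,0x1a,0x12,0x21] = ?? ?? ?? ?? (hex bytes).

MEM[0x06,0x1a,0x12,0x21] = a5 91 7d 91

  after D0: wrote 8B at 0x1e = 5bc12d94caa51115
  after D1: wrote 8B at 0x16 = eaed0cc691209f5b
  after D2: wrote 3B at 0x05 = caa511
  after D3: wrote 8B at 0x1c = 6cce48eaed0cc691
  after D4: wrote 6B at 0x1d = eaed0cc69120
query mem[0x06]=0xa5, mem[0x1a]=0x91, mem[0x12]=0x7d, mem[0x21]=0x91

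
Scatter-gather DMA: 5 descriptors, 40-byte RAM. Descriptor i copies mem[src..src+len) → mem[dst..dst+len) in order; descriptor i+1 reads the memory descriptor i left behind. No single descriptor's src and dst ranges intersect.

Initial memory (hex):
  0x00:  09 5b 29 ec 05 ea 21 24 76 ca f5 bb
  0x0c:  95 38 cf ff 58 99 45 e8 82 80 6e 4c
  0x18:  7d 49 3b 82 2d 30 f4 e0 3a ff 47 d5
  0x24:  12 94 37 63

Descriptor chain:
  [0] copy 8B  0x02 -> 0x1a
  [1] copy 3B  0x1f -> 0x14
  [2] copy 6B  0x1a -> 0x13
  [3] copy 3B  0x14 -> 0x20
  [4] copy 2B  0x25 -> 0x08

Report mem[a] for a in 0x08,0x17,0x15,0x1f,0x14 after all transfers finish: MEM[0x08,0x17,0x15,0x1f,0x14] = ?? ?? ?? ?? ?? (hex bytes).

MEM[0x08,0x17,0x15,0x1f,0x14] = 94 21 05 24 ec

[0] 0x02->0x1a len=8 : 29 ec 05 ea 21 24 76 ca
[1] 0x1f->0x14 len=3 : 24 76 ca
[2] 0x1a->0x13 len=6 : 29 ec 05 ea 21 24
[3] 0x14->0x20 len=3 : ec 05 ea
[4] 0x25->0x08 len=2 : 94 37
query mem[0x08]=0x94, mem[0x17]=0x21, mem[0x15]=0x05, mem[0x1f]=0x24, mem[0x14]=0xec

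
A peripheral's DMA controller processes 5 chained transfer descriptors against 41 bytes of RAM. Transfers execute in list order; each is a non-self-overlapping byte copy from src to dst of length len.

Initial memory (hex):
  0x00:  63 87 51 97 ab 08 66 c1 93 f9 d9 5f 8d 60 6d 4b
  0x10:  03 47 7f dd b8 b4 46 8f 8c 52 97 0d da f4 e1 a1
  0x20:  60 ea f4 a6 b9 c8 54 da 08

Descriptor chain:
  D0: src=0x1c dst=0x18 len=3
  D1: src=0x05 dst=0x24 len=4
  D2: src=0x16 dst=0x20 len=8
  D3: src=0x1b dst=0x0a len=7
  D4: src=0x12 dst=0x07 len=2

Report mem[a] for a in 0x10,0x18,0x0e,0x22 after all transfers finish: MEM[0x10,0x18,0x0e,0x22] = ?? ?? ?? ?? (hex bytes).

MEM[0x10,0x18,0x0e,0x22] = 8f da a1 da

D0: mem[0x18..0x1a] <- [da f4 e1]
D1: mem[0x24..0x27] <- [08 66 c1 93]
D2: mem[0x20..0x27] <- [46 8f da f4 e1 0d da f4]
D3: mem[0x0a..0x10] <- [0d da f4 e1 a1 46 8f]
D4: mem[0x07..0x08] <- [7f dd]
query mem[0x10]=0x8f, mem[0x18]=0xda, mem[0x0e]=0xa1, mem[0x22]=0xda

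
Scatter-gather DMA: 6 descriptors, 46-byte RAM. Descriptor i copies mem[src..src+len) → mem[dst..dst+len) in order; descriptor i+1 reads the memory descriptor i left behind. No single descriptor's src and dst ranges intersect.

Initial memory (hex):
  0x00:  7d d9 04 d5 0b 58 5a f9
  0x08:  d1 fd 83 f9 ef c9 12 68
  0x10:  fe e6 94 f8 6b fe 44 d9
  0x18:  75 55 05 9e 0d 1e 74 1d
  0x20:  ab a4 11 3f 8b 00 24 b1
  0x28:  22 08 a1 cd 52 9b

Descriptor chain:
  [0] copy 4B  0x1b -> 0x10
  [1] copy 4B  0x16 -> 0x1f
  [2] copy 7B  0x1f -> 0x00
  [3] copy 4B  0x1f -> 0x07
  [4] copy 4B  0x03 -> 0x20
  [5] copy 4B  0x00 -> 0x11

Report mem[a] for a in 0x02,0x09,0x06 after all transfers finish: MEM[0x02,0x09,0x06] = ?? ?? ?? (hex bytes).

MEM[0x02,0x09,0x06] = 75 75 00

D0: mem[0x10..0x13] <- [9e 0d 1e 74]
D1: mem[0x1f..0x22] <- [44 d9 75 55]
D2: mem[0x00..0x06] <- [44 d9 75 55 3f 8b 00]
D3: mem[0x07..0x0a] <- [44 d9 75 55]
D4: mem[0x20..0x23] <- [55 3f 8b 00]
D5: mem[0x11..0x14] <- [44 d9 75 55]
query mem[0x02]=0x75, mem[0x09]=0x75, mem[0x06]=0x00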